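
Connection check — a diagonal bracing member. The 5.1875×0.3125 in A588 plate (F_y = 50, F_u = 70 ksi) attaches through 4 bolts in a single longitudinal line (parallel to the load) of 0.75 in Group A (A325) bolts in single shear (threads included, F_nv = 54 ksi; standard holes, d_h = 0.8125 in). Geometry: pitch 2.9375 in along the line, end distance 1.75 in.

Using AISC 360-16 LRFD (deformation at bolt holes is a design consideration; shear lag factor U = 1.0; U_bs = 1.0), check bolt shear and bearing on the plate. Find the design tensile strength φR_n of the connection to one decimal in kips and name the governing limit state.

71.6 kips (bolt shear governs)

Bolt shear: A_b = π(0.75)²/4 = 0.44179 in². φR_n = 0.75 × 54 × 0.44179 × 4 × 1 = 71.6 kips.
Bearing (0.3125 in plate, F_u = 70 ksi): end bolts L_c = 1.75 − 0.8125/2 = 1.34375, R_n = min(1.2×1.34375×0.3125×70, 2.4×0.75×0.3125×70) = 35.273 kips/bolt; interior L_c = 2.9375 − 0.8125 = 2.125, R_n = 39.375 kips/bolt. φR_n = 0.75 × (1×35.273 + 3×39.375) = 115.0 kips.
Governing: min(71.6, 115.0) = 71.6 kips → bolt shear.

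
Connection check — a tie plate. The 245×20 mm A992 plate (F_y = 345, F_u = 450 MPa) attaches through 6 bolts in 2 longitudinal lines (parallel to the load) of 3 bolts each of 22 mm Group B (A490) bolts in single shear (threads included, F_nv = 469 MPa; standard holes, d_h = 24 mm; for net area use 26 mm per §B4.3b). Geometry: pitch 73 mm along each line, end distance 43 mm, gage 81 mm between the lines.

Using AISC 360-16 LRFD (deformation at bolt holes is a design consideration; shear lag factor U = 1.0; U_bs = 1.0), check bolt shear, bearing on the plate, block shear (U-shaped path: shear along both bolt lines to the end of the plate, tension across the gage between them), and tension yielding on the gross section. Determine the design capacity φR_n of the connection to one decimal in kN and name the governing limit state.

802.3 kN (bolt shear governs)

Bolt shear: A_b = π(22)²/4 = 380.13 mm². φR_n = 0.75 × 469 × 380.13 × 6 × 1 = 802.3 kN.
Bearing (20 mm plate, F_u = 450 MPa): end bolts L_c = 43 − 24/2 = 31, R_n = min(1.2×31×20×450, 2.4×22×20×450) = 334.8 kN/bolt; interior L_c = 73 − 24 = 49, R_n = 475.2 kN/bolt. φR_n = 0.75 × (2×334.8 + 4×475.2) = 1927.8 kN.
Block shear: shear path 2×[43+2×73] = 2×189 mm, A_gv = 7560, A_nv = 2×(189 − 2.5×26)×20 = 4960 mm²; tension across gage: (81 − 1×26)×20 = 1100 mm². R_n = min(0.6×450×4960, 0.6×345×7560) + 1.0×450×1100 = min(1339.2, 1564.9) + 495 = 1834.2 kN. φR_n = 0.75 × 1834.2 = 1375.7 kN.
Tension yield (gross): A_g = 245×20 = 4900 mm². φR_n = 0.90 × 345 × 4900 = 1521.5 kN.
Governing: min(802.3, 1927.8, 1375.7, 1521.5) = 802.3 kN → bolt shear.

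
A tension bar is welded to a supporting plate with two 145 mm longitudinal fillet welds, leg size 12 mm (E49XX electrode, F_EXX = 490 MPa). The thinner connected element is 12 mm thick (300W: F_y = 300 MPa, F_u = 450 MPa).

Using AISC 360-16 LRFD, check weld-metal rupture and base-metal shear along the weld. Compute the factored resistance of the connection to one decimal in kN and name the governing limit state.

542.5 kN (weld metal governs)

Weld metal: throat = 0.707×12 = 8.484 mm, L = 2×145 = 290 mm. φR_n = 0.75 × 0.6 × 490 × 8.484 × 290 = 542.5 kN.
Base metal shear (12 mm plate): yield φR_n = 1.0×0.6×300×12×290 = 626.4 kN; rupture φR_n = 0.75×0.6×450×12×290 = 704.7 kN; take 626.4 kN (yield).
Governing: min(542.5, 626.4) = 542.5 kN → weld metal.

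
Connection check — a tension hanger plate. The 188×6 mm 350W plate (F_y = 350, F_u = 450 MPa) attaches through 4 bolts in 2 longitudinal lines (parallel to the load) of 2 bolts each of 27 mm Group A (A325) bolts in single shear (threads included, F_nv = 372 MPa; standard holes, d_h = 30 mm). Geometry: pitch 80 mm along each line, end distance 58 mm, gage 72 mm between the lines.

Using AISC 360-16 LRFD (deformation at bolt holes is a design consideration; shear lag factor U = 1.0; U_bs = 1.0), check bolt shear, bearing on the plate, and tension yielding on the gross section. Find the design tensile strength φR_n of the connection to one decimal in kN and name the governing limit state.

355.3 kN (gross-section yield governs)

Bolt shear: A_b = π(27)²/4 = 572.56 mm². φR_n = 0.75 × 372 × 572.56 × 4 × 1 = 639.0 kN.
Bearing (6 mm plate, F_u = 450 MPa): end bolts L_c = 58 − 30/2 = 43, R_n = min(1.2×43×6×450, 2.4×27×6×450) = 139.32 kN/bolt; interior L_c = 80 − 30 = 50, R_n = 162 kN/bolt. φR_n = 0.75 × (2×139.32 + 2×162) = 452.0 kN.
Tension yield (gross): A_g = 188×6 = 1128 mm². φR_n = 0.90 × 350 × 1128 = 355.3 kN.
Governing: min(639.0, 452.0, 355.3) = 355.3 kN → gross-section yield.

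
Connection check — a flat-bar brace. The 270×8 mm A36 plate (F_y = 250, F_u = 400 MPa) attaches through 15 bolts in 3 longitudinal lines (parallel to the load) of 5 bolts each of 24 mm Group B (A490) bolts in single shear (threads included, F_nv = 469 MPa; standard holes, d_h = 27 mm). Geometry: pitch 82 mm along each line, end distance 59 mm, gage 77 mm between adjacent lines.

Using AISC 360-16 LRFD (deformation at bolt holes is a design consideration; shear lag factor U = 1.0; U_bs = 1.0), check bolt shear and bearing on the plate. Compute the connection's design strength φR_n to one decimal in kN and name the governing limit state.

2052.0 kN (bearing governs)

Bolt shear: A_b = π(24)²/4 = 452.39 mm². φR_n = 0.75 × 469 × 452.39 × 15 × 1 = 2386.9 kN.
Bearing (8 mm plate, F_u = 400 MPa): end bolts L_c = 59 − 27/2 = 45.5, R_n = min(1.2×45.5×8×400, 2.4×24×8×400) = 174.72 kN/bolt; interior L_c = 82 − 27 = 55, R_n = 184.32 kN/bolt. φR_n = 0.75 × (3×174.72 + 12×184.32) = 2052.0 kN.
Governing: min(2386.9, 2052.0) = 2052.0 kN → bearing.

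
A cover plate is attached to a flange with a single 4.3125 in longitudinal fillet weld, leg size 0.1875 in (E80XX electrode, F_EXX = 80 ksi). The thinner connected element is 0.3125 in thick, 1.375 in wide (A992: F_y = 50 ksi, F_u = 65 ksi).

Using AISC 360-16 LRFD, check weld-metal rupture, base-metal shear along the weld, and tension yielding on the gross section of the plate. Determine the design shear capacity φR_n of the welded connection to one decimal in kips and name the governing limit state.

Weld metal: throat = 0.707×0.1875 = 0.13256 in, L = 4.3125 in. φR_n = 0.75 × 0.6 × 80 × 0.13256 × 4.3125 = 20.6 kips.
Base metal shear (0.3125 in plate): yield φR_n = 1.0×0.6×50×0.3125×4.3125 = 40.4 kips; rupture φR_n = 0.75×0.6×65×0.3125×4.3125 = 39.4 kips; take 39.4 kips (rupture).
Tension yield (gross): A_g = 1.375×0.3125 = 0.42969 in². φR_n = 0.90 × 50 × 0.42969 = 19.3 kips.
Governing: min(20.6, 39.4, 19.3) = 19.3 kips → gross-section yield.

19.3 kips (gross-section yield governs)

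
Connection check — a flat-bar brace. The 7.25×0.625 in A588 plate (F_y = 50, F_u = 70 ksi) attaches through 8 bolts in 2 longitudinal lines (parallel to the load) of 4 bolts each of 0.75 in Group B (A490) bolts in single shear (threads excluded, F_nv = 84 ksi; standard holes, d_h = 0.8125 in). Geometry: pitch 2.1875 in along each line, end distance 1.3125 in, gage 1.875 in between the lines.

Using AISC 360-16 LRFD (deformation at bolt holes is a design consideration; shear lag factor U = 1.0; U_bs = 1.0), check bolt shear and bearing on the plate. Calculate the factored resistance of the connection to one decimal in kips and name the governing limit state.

222.7 kips (bolt shear governs)

Bolt shear: A_b = π(0.75)²/4 = 0.44179 in². φR_n = 0.75 × 84 × 0.44179 × 8 × 1 = 222.7 kips.
Bearing (0.625 in plate, F_u = 70 ksi): end bolts L_c = 1.3125 − 0.8125/2 = 0.90625, R_n = min(1.2×0.90625×0.625×70, 2.4×0.75×0.625×70) = 47.578 kips/bolt; interior L_c = 2.1875 − 0.8125 = 1.375, R_n = 72.188 kips/bolt. φR_n = 0.75 × (2×47.578 + 6×72.188) = 396.2 kips.
Governing: min(222.7, 396.2) = 222.7 kips → bolt shear.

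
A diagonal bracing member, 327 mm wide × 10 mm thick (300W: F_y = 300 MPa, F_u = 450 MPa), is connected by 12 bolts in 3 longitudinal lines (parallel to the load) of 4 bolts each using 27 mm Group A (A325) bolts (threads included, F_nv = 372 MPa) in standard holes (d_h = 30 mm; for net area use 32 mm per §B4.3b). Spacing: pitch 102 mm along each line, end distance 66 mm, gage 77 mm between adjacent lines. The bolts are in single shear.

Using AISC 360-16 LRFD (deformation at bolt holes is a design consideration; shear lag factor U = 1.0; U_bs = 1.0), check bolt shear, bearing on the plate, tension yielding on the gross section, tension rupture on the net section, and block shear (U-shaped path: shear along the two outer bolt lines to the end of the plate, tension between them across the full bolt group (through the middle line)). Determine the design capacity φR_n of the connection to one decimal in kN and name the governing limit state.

Bolt shear: A_b = π(27)²/4 = 572.56 mm². φR_n = 0.75 × 372 × 572.56 × 12 × 1 = 1916.9 kN.
Bearing (10 mm plate, F_u = 450 MPa): end bolts L_c = 66 − 30/2 = 51, R_n = min(1.2×51×10×450, 2.4×27×10×450) = 275.4 kN/bolt; interior L_c = 102 − 30 = 72, R_n = 291.6 kN/bolt. φR_n = 0.75 × (3×275.4 + 9×291.6) = 2588.0 kN.
Tension yield (gross): A_g = 327×10 = 3270 mm². φR_n = 0.90 × 300 × 3270 = 882.9 kN.
Tension rupture (net): A_n = (327 − 3×32)×10 = 2310 mm² (U = 1.0, A_e = A_n). φR_n = 0.75 × 450 × 2310 = 779.6 kN.
Block shear: shear path 2×[66+3×102] = 2×372 mm, A_gv = 7440, A_nv = 2×(372 − 3.5×32)×10 = 5200 mm²; tension across gage: (154 − 2×32)×10 = 900 mm². R_n = min(0.6×450×5200, 0.6×300×7440) + 1.0×450×900 = min(1404, 1339.2) + 405 = 1744.2 kN. φR_n = 0.75 × 1744.2 = 1308.2 kN.
Governing: min(1916.9, 2588.0, 882.9, 779.6, 1308.2) = 779.6 kN → net-section rupture.

779.6 kN (net-section rupture governs)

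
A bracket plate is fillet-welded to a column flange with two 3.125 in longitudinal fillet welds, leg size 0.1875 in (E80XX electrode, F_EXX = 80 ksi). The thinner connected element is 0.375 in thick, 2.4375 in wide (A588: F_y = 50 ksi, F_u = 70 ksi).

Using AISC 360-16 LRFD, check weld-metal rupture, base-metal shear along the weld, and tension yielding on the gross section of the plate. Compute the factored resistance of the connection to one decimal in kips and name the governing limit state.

Weld metal: throat = 0.707×0.1875 = 0.13256 in, L = 2×3.125 = 6.25 in. φR_n = 0.75 × 0.6 × 80 × 0.13256 × 6.25 = 29.8 kips.
Base metal shear (0.375 in plate): yield φR_n = 1.0×0.6×50×0.375×6.25 = 70.3 kips; rupture φR_n = 0.75×0.6×70×0.375×6.25 = 73.8 kips; take 70.3 kips (yield).
Tension yield (gross): A_g = 2.4375×0.375 = 0.91406 in². φR_n = 0.90 × 50 × 0.91406 = 41.1 kips.
Governing: min(29.8, 70.3, 41.1) = 29.8 kips → weld metal.

29.8 kips (weld metal governs)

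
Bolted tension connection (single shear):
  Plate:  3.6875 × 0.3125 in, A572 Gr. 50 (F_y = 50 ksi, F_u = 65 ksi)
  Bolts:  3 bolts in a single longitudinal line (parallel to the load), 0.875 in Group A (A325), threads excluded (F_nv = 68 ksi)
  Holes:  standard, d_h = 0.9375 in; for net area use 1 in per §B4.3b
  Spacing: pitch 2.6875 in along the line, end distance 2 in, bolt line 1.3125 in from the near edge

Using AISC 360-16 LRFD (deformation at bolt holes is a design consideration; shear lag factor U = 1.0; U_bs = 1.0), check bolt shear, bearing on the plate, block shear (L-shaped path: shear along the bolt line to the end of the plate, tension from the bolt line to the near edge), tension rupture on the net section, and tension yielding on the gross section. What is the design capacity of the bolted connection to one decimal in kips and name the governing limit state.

Bolt shear: A_b = π(0.875)²/4 = 0.60132 in². φR_n = 0.75 × 68 × 0.60132 × 3 × 1 = 92.0 kips.
Bearing (0.3125 in plate, F_u = 65 ksi): end bolts L_c = 2 − 0.9375/2 = 1.53125, R_n = min(1.2×1.53125×0.3125×65, 2.4×0.875×0.3125×65) = 37.324 kips/bolt; interior L_c = 2.6875 − 0.9375 = 1.75, R_n = 42.656 kips/bolt. φR_n = 0.75 × (1×37.324 + 2×42.656) = 92.0 kips.
Block shear: shear path 1×[2+2×2.6875] = 1×7.375 in, A_gv = 2.3047, A_nv = 1×(7.375 − 2.5×1)×0.3125 = 1.5234 in²; tension to near edge: (1.3125 − 0.5×1)×0.3125 = 0.25391 in². R_n = min(0.6×65×1.5234, 0.6×50×2.3047) + 1.0×65×0.25391 = min(59.413, 69.141) + 16.504 = 75.917 kips. φR_n = 0.75 × 75.917 = 56.9 kips.
Tension rupture (net): A_n = (3.6875 − 1×1)×0.3125 = 0.83984 in² (U = 1.0, A_e = A_n). φR_n = 0.75 × 65 × 0.83984 = 40.9 kips.
Tension yield (gross): A_g = 3.6875×0.3125 = 1.1523 in². φR_n = 0.90 × 50 × 1.1523 = 51.9 kips.
Governing: min(92.0, 92.0, 56.9, 40.9, 51.9) = 40.9 kips → net-section rupture.

40.9 kips (net-section rupture governs)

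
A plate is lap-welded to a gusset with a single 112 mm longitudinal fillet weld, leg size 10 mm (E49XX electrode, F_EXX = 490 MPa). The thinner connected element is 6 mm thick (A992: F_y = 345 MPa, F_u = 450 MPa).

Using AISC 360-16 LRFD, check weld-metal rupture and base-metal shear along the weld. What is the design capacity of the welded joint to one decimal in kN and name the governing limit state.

136.1 kN (base-metal shear governs)

Weld metal: throat = 0.707×10 = 7.07 mm, L = 112 mm. φR_n = 0.75 × 0.6 × 490 × 7.07 × 112 = 174.6 kN.
Base metal shear (6 mm plate): yield φR_n = 1.0×0.6×345×6×112 = 139.1 kN; rupture φR_n = 0.75×0.6×450×6×112 = 136.1 kN; take 136.1 kN (rupture).
Governing: min(174.6, 136.1) = 136.1 kN → base-metal shear.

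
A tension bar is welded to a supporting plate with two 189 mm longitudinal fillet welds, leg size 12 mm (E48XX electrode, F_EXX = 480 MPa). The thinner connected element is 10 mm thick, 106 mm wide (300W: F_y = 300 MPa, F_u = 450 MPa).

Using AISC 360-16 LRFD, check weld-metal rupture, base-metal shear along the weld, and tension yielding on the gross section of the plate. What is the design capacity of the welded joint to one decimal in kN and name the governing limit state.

286.2 kN (gross-section yield governs)

Weld metal: throat = 0.707×12 = 8.484 mm, L = 2×189 = 378 mm. φR_n = 0.75 × 0.6 × 480 × 8.484 × 378 = 692.7 kN.
Base metal shear (10 mm plate): yield φR_n = 1.0×0.6×300×10×378 = 680.4 kN; rupture φR_n = 0.75×0.6×450×10×378 = 765.5 kN; take 680.4 kN (yield).
Tension yield (gross): A_g = 106×10 = 1060 mm². φR_n = 0.90 × 300 × 1060 = 286.2 kN.
Governing: min(692.7, 680.4, 286.2) = 286.2 kN → gross-section yield.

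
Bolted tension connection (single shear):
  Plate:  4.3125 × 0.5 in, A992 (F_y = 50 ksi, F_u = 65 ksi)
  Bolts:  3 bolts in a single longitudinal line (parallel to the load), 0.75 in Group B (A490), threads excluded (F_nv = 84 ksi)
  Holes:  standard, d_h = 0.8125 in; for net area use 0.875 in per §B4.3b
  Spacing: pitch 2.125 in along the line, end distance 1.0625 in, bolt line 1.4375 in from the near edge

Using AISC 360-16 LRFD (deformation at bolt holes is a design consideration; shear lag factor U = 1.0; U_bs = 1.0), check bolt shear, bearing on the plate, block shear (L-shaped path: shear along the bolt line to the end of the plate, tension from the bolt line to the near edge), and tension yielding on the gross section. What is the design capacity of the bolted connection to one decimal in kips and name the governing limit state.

70.1 kips (block shear governs)

Bolt shear: A_b = π(0.75)²/4 = 0.44179 in². φR_n = 0.75 × 84 × 0.44179 × 3 × 1 = 83.5 kips.
Bearing (0.5 in plate, F_u = 65 ksi): end bolts L_c = 1.0625 − 0.8125/2 = 0.65625, R_n = min(1.2×0.65625×0.5×65, 2.4×0.75×0.5×65) = 25.594 kips/bolt; interior L_c = 2.125 − 0.8125 = 1.3125, R_n = 51.188 kips/bolt. φR_n = 0.75 × (1×25.594 + 2×51.188) = 96.0 kips.
Block shear: shear path 1×[1.0625+2×2.125] = 1×5.3125 in, A_gv = 2.6563, A_nv = 1×(5.3125 − 2.5×0.875)×0.5 = 1.5625 in²; tension to near edge: (1.4375 − 0.5×0.875)×0.5 = 0.5 in². R_n = min(0.6×65×1.5625, 0.6×50×2.6563) + 1.0×65×0.5 = min(60.938, 79.689) + 32.5 = 93.438 kips. φR_n = 0.75 × 93.438 = 70.1 kips.
Tension yield (gross): A_g = 4.3125×0.5 = 2.1563 in². φR_n = 0.90 × 50 × 2.1563 = 97.0 kips.
Governing: min(83.5, 96.0, 70.1, 97.0) = 70.1 kips → block shear.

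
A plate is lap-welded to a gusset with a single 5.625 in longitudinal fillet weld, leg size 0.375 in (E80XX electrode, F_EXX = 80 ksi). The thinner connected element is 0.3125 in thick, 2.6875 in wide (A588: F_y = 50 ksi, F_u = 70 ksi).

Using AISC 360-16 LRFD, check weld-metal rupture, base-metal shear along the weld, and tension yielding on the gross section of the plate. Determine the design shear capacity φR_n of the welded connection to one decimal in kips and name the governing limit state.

Weld metal: throat = 0.707×0.375 = 0.26513 in, L = 5.625 in. φR_n = 0.75 × 0.6 × 80 × 0.26513 × 5.625 = 53.7 kips.
Base metal shear (0.3125 in plate): yield φR_n = 1.0×0.6×50×0.3125×5.625 = 52.7 kips; rupture φR_n = 0.75×0.6×70×0.3125×5.625 = 55.4 kips; take 52.7 kips (yield).
Tension yield (gross): A_g = 2.6875×0.3125 = 0.83984 in². φR_n = 0.90 × 50 × 0.83984 = 37.8 kips.
Governing: min(53.7, 52.7, 37.8) = 37.8 kips → gross-section yield.

37.8 kips (gross-section yield governs)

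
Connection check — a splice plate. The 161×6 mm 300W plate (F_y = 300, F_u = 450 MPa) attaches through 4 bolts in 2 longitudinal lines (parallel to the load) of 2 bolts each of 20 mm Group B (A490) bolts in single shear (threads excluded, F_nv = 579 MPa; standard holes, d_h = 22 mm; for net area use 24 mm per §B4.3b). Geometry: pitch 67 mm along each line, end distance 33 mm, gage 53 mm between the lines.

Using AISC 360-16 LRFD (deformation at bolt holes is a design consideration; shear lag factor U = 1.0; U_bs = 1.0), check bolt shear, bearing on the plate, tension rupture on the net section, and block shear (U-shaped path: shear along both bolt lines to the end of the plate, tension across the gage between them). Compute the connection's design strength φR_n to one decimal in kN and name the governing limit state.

214.2 kN (block shear governs)

Bolt shear: A_b = π(20)²/4 = 314.16 mm². φR_n = 0.75 × 579 × 314.16 × 4 × 1 = 545.7 kN.
Bearing (6 mm plate, F_u = 450 MPa): end bolts L_c = 33 − 22/2 = 22, R_n = min(1.2×22×6×450, 2.4×20×6×450) = 71.28 kN/bolt; interior L_c = 67 − 22 = 45, R_n = 129.6 kN/bolt. φR_n = 0.75 × (2×71.28 + 2×129.6) = 301.3 kN.
Tension rupture (net): A_n = (161 − 2×24)×6 = 678 mm² (U = 1.0, A_e = A_n). φR_n = 0.75 × 450 × 678 = 228.8 kN.
Block shear: shear path 2×[33+1×67] = 2×100 mm, A_gv = 1200, A_nv = 2×(100 − 1.5×24)×6 = 768 mm²; tension across gage: (53 − 1×24)×6 = 174 mm². R_n = min(0.6×450×768, 0.6×300×1200) + 1.0×450×174 = min(207.36, 216) + 78.3 = 285.66 kN. φR_n = 0.75 × 285.66 = 214.2 kN.
Governing: min(545.7, 301.3, 228.8, 214.2) = 214.2 kN → block shear.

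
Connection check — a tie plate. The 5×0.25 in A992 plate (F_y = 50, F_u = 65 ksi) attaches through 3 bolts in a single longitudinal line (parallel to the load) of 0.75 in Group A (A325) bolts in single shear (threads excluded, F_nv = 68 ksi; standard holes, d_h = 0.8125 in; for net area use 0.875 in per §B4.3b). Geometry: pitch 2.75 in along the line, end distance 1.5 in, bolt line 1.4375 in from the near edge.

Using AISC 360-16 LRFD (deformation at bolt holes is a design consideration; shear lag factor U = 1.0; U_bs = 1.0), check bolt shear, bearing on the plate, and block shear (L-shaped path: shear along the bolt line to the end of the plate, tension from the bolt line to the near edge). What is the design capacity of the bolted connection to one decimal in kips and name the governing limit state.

47.4 kips (block shear governs)

Bolt shear: A_b = π(0.75)²/4 = 0.44179 in². φR_n = 0.75 × 68 × 0.44179 × 3 × 1 = 67.6 kips.
Bearing (0.25 in plate, F_u = 65 ksi): end bolts L_c = 1.5 − 0.8125/2 = 1.09375, R_n = min(1.2×1.09375×0.25×65, 2.4×0.75×0.25×65) = 21.328 kips/bolt; interior L_c = 2.75 − 0.8125 = 1.9375, R_n = 29.25 kips/bolt. φR_n = 0.75 × (1×21.328 + 2×29.25) = 59.9 kips.
Block shear: shear path 1×[1.5+2×2.75] = 1×7 in, A_gv = 1.75, A_nv = 1×(7 − 2.5×0.875)×0.25 = 1.2031 in²; tension to near edge: (1.4375 − 0.5×0.875)×0.25 = 0.25 in². R_n = min(0.6×65×1.2031, 0.6×50×1.75) + 1.0×65×0.25 = min(46.921, 52.5) + 16.25 = 63.171 kips. φR_n = 0.75 × 63.171 = 47.4 kips.
Governing: min(67.6, 59.9, 47.4) = 47.4 kips → block shear.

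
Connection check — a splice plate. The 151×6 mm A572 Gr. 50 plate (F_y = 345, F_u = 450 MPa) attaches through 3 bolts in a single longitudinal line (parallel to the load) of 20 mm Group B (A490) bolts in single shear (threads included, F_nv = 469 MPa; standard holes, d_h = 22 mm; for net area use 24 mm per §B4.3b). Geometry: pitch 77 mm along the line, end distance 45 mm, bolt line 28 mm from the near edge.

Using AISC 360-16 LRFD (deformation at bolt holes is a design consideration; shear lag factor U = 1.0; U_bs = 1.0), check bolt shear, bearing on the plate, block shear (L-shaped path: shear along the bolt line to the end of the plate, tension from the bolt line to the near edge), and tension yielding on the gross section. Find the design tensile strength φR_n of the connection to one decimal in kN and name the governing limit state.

Bolt shear: A_b = π(20)²/4 = 314.16 mm². φR_n = 0.75 × 469 × 314.16 × 3 × 1 = 331.5 kN.
Bearing (6 mm plate, F_u = 450 MPa): end bolts L_c = 45 − 22/2 = 34, R_n = min(1.2×34×6×450, 2.4×20×6×450) = 110.16 kN/bolt; interior L_c = 77 − 22 = 55, R_n = 129.6 kN/bolt. φR_n = 0.75 × (1×110.16 + 2×129.6) = 277.0 kN.
Block shear: shear path 1×[45+2×77] = 1×199 mm, A_gv = 1194, A_nv = 1×(199 − 2.5×24)×6 = 834 mm²; tension to near edge: (28 − 0.5×24)×6 = 96 mm². R_n = min(0.6×450×834, 0.6×345×1194) + 1.0×450×96 = min(225.18, 247.16) + 43.2 = 268.38 kN. φR_n = 0.75 × 268.38 = 201.3 kN.
Tension yield (gross): A_g = 151×6 = 906 mm². φR_n = 0.90 × 345 × 906 = 281.3 kN.
Governing: min(331.5, 277.0, 201.3, 281.3) = 201.3 kN → block shear.

201.3 kN (block shear governs)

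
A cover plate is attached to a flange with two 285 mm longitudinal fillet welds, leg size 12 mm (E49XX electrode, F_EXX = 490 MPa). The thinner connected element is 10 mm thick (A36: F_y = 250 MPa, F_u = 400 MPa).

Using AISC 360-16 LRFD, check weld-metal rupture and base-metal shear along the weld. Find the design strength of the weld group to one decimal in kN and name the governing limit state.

855.0 kN (base-metal shear governs)

Weld metal: throat = 0.707×12 = 8.484 mm, L = 2×285 = 570 mm. φR_n = 0.75 × 0.6 × 490 × 8.484 × 570 = 1066.3 kN.
Base metal shear (10 mm plate): yield φR_n = 1.0×0.6×250×10×570 = 855.0 kN; rupture φR_n = 0.75×0.6×400×10×570 = 1026.0 kN; take 855.0 kN (yield).
Governing: min(1066.3, 855.0) = 855.0 kN → base-metal shear.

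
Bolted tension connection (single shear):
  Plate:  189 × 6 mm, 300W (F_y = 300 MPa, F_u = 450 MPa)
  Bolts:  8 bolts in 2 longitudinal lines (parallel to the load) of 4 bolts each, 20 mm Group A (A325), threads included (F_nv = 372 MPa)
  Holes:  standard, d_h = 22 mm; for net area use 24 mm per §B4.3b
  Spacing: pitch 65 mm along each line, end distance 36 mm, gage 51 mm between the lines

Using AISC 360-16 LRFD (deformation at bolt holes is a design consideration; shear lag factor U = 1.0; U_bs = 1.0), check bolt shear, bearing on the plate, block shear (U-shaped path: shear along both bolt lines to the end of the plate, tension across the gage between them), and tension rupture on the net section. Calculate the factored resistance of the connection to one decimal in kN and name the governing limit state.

285.5 kN (net-section rupture governs)

Bolt shear: A_b = π(20)²/4 = 314.16 mm². φR_n = 0.75 × 372 × 314.16 × 8 × 1 = 701.2 kN.
Bearing (6 mm plate, F_u = 450 MPa): end bolts L_c = 36 − 22/2 = 25, R_n = min(1.2×25×6×450, 2.4×20×6×450) = 81 kN/bolt; interior L_c = 65 − 22 = 43, R_n = 129.6 kN/bolt. φR_n = 0.75 × (2×81 + 6×129.6) = 704.7 kN.
Block shear: shear path 2×[36+3×65] = 2×231 mm, A_gv = 2772, A_nv = 2×(231 − 3.5×24)×6 = 1764 mm²; tension across gage: (51 − 1×24)×6 = 162 mm². R_n = min(0.6×450×1764, 0.6×300×2772) + 1.0×450×162 = min(476.28, 498.96) + 72.9 = 549.18 kN. φR_n = 0.75 × 549.18 = 411.9 kN.
Tension rupture (net): A_n = (189 − 2×24)×6 = 846 mm² (U = 1.0, A_e = A_n). φR_n = 0.75 × 450 × 846 = 285.5 kN.
Governing: min(701.2, 704.7, 411.9, 285.5) = 285.5 kN → net-section rupture.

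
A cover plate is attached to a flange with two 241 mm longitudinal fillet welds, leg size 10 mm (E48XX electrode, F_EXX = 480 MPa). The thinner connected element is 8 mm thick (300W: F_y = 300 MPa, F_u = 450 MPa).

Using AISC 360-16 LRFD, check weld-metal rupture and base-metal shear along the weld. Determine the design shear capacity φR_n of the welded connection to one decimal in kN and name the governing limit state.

694.1 kN (base-metal shear governs)

Weld metal: throat = 0.707×10 = 7.07 mm, L = 2×241 = 482 mm. φR_n = 0.75 × 0.6 × 480 × 7.07 × 482 = 736.1 kN.
Base metal shear (8 mm plate): yield φR_n = 1.0×0.6×300×8×482 = 694.1 kN; rupture φR_n = 0.75×0.6×450×8×482 = 780.8 kN; take 694.1 kN (yield).
Governing: min(736.1, 694.1) = 694.1 kN → base-metal shear.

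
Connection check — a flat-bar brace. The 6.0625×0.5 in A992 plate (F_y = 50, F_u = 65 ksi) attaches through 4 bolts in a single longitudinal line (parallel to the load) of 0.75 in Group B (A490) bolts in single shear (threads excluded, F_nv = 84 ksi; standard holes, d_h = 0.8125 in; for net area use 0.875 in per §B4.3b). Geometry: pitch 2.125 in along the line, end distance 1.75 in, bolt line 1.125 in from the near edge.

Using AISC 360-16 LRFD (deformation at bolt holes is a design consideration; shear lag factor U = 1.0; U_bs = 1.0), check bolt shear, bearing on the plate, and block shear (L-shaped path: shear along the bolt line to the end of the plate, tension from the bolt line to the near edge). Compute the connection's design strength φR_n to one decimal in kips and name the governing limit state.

Bolt shear: A_b = π(0.75)²/4 = 0.44179 in². φR_n = 0.75 × 84 × 0.44179 × 4 × 1 = 111.3 kips.
Bearing (0.5 in plate, F_u = 65 ksi): end bolts L_c = 1.75 − 0.8125/2 = 1.34375, R_n = min(1.2×1.34375×0.5×65, 2.4×0.75×0.5×65) = 52.406 kips/bolt; interior L_c = 2.125 − 0.8125 = 1.3125, R_n = 51.188 kips/bolt. φR_n = 0.75 × (1×52.406 + 3×51.188) = 154.5 kips.
Block shear: shear path 1×[1.75+3×2.125] = 1×8.125 in, A_gv = 4.0625, A_nv = 1×(8.125 − 3.5×0.875)×0.5 = 2.5313 in²; tension to near edge: (1.125 − 0.5×0.875)×0.5 = 0.34375 in². R_n = min(0.6×65×2.5313, 0.6×50×4.0625) + 1.0×65×0.34375 = min(98.721, 121.88) + 22.344 = 121.07 kips. φR_n = 0.75 × 121.07 = 90.8 kips.
Governing: min(111.3, 154.5, 90.8) = 90.8 kips → block shear.

90.8 kips (block shear governs)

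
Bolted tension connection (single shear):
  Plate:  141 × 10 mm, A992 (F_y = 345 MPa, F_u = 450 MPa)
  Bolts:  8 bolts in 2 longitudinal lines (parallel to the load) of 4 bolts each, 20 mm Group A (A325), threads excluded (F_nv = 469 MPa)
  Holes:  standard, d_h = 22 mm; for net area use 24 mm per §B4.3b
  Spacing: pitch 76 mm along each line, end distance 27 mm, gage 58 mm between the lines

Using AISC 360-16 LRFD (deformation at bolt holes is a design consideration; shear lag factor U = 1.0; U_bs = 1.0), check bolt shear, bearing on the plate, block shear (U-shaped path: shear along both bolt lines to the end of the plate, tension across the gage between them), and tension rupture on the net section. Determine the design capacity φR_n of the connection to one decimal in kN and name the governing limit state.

313.9 kN (net-section rupture governs)

Bolt shear: A_b = π(20)²/4 = 314.16 mm². φR_n = 0.75 × 469 × 314.16 × 8 × 1 = 884.0 kN.
Bearing (10 mm plate, F_u = 450 MPa): end bolts L_c = 27 − 22/2 = 16, R_n = min(1.2×16×10×450, 2.4×20×10×450) = 86.4 kN/bolt; interior L_c = 76 − 22 = 54, R_n = 216 kN/bolt. φR_n = 0.75 × (2×86.4 + 6×216) = 1101.6 kN.
Block shear: shear path 2×[27+3×76] = 2×255 mm, A_gv = 5100, A_nv = 2×(255 − 3.5×24)×10 = 3420 mm²; tension across gage: (58 − 1×24)×10 = 340 mm². R_n = min(0.6×450×3420, 0.6×345×5100) + 1.0×450×340 = min(923.4, 1055.7) + 153 = 1076.4 kN. φR_n = 0.75 × 1076.4 = 807.3 kN.
Tension rupture (net): A_n = (141 − 2×24)×10 = 930 mm² (U = 1.0, A_e = A_n). φR_n = 0.75 × 450 × 930 = 313.9 kN.
Governing: min(884.0, 1101.6, 807.3, 313.9) = 313.9 kN → net-section rupture.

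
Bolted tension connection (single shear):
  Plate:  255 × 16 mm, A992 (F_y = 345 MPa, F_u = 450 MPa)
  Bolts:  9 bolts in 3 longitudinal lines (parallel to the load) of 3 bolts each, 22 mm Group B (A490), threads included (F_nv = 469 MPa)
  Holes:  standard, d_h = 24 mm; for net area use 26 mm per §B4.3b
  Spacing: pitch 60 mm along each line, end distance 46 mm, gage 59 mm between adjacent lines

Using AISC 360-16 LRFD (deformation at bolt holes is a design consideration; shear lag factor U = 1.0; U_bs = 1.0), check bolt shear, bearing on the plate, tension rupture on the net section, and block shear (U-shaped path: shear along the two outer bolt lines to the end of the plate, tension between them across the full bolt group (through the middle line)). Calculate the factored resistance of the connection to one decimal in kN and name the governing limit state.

Bolt shear: A_b = π(22)²/4 = 380.13 mm². φR_n = 0.75 × 469 × 380.13 × 9 × 1 = 1203.4 kN.
Bearing (16 mm plate, F_u = 450 MPa): end bolts L_c = 46 − 24/2 = 34, R_n = min(1.2×34×16×450, 2.4×22×16×450) = 293.76 kN/bolt; interior L_c = 60 − 24 = 36, R_n = 311.04 kN/bolt. φR_n = 0.75 × (3×293.76 + 6×311.04) = 2060.6 kN.
Tension rupture (net): A_n = (255 − 3×26)×16 = 2832 mm² (U = 1.0, A_e = A_n). φR_n = 0.75 × 450 × 2832 = 955.8 kN.
Block shear: shear path 2×[46+2×60] = 2×166 mm, A_gv = 5312, A_nv = 2×(166 − 2.5×26)×16 = 3232 mm²; tension across gage: (118 − 2×26)×16 = 1056 mm². R_n = min(0.6×450×3232, 0.6×345×5312) + 1.0×450×1056 = min(872.64, 1099.6) + 475.2 = 1347.8 kN. φR_n = 0.75 × 1347.8 = 1010.9 kN.
Governing: min(1203.4, 2060.6, 955.8, 1010.9) = 955.8 kN → net-section rupture.

955.8 kN (net-section rupture governs)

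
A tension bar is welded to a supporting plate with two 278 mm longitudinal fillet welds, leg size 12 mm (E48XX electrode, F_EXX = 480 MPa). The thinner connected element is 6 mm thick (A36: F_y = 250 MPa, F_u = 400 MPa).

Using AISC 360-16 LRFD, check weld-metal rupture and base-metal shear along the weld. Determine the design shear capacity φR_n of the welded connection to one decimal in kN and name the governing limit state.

500.4 kN (base-metal shear governs)

Weld metal: throat = 0.707×12 = 8.484 mm, L = 2×278 = 556 mm. φR_n = 0.75 × 0.6 × 480 × 8.484 × 556 = 1018.9 kN.
Base metal shear (6 mm plate): yield φR_n = 1.0×0.6×250×6×556 = 500.4 kN; rupture φR_n = 0.75×0.6×400×6×556 = 600.5 kN; take 500.4 kN (yield).
Governing: min(1018.9, 500.4) = 500.4 kN → base-metal shear.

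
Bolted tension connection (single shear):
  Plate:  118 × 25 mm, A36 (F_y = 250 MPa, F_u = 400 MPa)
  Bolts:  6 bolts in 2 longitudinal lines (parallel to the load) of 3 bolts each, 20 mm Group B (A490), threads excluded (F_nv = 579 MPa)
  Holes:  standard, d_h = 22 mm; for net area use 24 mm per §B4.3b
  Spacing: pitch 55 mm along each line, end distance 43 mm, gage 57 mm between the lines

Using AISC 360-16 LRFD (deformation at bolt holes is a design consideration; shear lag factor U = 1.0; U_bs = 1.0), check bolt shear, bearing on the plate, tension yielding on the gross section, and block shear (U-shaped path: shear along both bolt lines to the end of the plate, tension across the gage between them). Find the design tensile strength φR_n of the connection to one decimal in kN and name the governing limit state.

Bolt shear: A_b = π(20)²/4 = 314.16 mm². φR_n = 0.75 × 579 × 314.16 × 6 × 1 = 818.5 kN.
Bearing (25 mm plate, F_u = 400 MPa): end bolts L_c = 43 − 22/2 = 32, R_n = min(1.2×32×25×400, 2.4×20×25×400) = 384 kN/bolt; interior L_c = 55 − 22 = 33, R_n = 396 kN/bolt. φR_n = 0.75 × (2×384 + 4×396) = 1764.0 kN.
Tension yield (gross): A_g = 118×25 = 2950 mm². φR_n = 0.90 × 250 × 2950 = 663.8 kN.
Block shear: shear path 2×[43+2×55] = 2×153 mm, A_gv = 7650, A_nv = 2×(153 − 2.5×24)×25 = 4650 mm²; tension across gage: (57 − 1×24)×25 = 825 mm². R_n = min(0.6×400×4650, 0.6×250×7650) + 1.0×400×825 = min(1116, 1147.5) + 330 = 1446 kN. φR_n = 0.75 × 1446 = 1084.5 kN.
Governing: min(818.5, 1764.0, 663.8, 1084.5) = 663.8 kN → gross-section yield.

663.8 kN (gross-section yield governs)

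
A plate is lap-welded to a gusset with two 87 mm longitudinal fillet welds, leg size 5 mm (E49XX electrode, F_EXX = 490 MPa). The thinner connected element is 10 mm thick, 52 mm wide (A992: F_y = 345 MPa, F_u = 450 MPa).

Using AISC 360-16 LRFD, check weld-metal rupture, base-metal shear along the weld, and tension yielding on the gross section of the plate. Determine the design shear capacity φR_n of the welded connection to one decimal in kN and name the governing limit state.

Weld metal: throat = 0.707×5 = 3.535 mm, L = 2×87 = 174 mm. φR_n = 0.75 × 0.6 × 490 × 3.535 × 174 = 135.6 kN.
Base metal shear (10 mm plate): yield φR_n = 1.0×0.6×345×10×174 = 360.2 kN; rupture φR_n = 0.75×0.6×450×10×174 = 352.4 kN; take 352.4 kN (rupture).
Tension yield (gross): A_g = 52×10 = 520 mm². φR_n = 0.90 × 345 × 520 = 161.5 kN.
Governing: min(135.6, 352.4, 161.5) = 135.6 kN → weld metal.

135.6 kN (weld metal governs)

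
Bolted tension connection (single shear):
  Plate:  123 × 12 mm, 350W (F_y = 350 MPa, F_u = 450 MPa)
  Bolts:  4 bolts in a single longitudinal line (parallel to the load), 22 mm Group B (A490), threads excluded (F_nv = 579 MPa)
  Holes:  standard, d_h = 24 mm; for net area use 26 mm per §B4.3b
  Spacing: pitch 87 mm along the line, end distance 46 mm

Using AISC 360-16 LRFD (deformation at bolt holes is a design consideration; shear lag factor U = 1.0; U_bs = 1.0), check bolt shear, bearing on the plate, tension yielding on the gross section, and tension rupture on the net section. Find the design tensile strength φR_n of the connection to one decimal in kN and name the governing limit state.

Bolt shear: A_b = π(22)²/4 = 380.13 mm². φR_n = 0.75 × 579 × 380.13 × 4 × 1 = 660.3 kN.
Bearing (12 mm plate, F_u = 450 MPa): end bolts L_c = 46 − 24/2 = 34, R_n = min(1.2×34×12×450, 2.4×22×12×450) = 220.32 kN/bolt; interior L_c = 87 − 24 = 63, R_n = 285.12 kN/bolt. φR_n = 0.75 × (1×220.32 + 3×285.12) = 806.8 kN.
Tension yield (gross): A_g = 123×12 = 1476 mm². φR_n = 0.90 × 350 × 1476 = 464.9 kN.
Tension rupture (net): A_n = (123 − 1×26)×12 = 1164 mm² (U = 1.0, A_e = A_n). φR_n = 0.75 × 450 × 1164 = 392.9 kN.
Governing: min(660.3, 806.8, 464.9, 392.9) = 392.9 kN → net-section rupture.

392.9 kN (net-section rupture governs)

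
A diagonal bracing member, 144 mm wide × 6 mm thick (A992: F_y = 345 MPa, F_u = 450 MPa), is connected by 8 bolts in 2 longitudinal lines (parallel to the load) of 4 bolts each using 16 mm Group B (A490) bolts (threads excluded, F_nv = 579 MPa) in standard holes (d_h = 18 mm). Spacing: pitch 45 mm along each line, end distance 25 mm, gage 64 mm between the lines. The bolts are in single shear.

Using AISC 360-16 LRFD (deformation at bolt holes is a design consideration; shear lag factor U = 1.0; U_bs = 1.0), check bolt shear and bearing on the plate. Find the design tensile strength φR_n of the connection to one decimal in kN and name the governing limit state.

471.4 kN (bearing governs)

Bolt shear: A_b = π(16)²/4 = 201.06 mm². φR_n = 0.75 × 579 × 201.06 × 8 × 1 = 698.5 kN.
Bearing (6 mm plate, F_u = 450 MPa): end bolts L_c = 25 − 18/2 = 16, R_n = min(1.2×16×6×450, 2.4×16×6×450) = 51.84 kN/bolt; interior L_c = 45 − 18 = 27, R_n = 87.48 kN/bolt. φR_n = 0.75 × (2×51.84 + 6×87.48) = 471.4 kN.
Governing: min(698.5, 471.4) = 471.4 kN → bearing.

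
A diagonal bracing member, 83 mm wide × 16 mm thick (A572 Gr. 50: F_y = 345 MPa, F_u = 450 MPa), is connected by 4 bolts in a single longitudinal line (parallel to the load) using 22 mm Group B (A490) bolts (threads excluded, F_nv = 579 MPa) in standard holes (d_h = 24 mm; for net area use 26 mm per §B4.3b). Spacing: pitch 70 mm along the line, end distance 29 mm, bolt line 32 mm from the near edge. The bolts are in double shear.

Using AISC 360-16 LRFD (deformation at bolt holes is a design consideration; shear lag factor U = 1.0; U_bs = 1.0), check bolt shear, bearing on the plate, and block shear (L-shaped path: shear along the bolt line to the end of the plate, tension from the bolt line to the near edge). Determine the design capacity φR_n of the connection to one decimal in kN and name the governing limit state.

Bolt shear: A_b = π(22)²/4 = 380.13 mm². φR_n = 0.75 × 579 × 380.13 × 4 × 2 = 1320.6 kN.
Bearing (16 mm plate, F_u = 450 MPa): end bolts L_c = 29 − 24/2 = 17, R_n = min(1.2×17×16×450, 2.4×22×16×450) = 146.88 kN/bolt; interior L_c = 70 − 24 = 46, R_n = 380.16 kN/bolt. φR_n = 0.75 × (1×146.88 + 3×380.16) = 965.5 kN.
Block shear: shear path 1×[29+3×70] = 1×239 mm, A_gv = 3824, A_nv = 1×(239 − 3.5×26)×16 = 2368 mm²; tension to near edge: (32 − 0.5×26)×16 = 304 mm². R_n = min(0.6×450×2368, 0.6×345×3824) + 1.0×450×304 = min(639.36, 791.57) + 136.8 = 776.16 kN. φR_n = 0.75 × 776.16 = 582.1 kN.
Governing: min(1320.6, 965.5, 582.1) = 582.1 kN → block shear.

582.1 kN (block shear governs)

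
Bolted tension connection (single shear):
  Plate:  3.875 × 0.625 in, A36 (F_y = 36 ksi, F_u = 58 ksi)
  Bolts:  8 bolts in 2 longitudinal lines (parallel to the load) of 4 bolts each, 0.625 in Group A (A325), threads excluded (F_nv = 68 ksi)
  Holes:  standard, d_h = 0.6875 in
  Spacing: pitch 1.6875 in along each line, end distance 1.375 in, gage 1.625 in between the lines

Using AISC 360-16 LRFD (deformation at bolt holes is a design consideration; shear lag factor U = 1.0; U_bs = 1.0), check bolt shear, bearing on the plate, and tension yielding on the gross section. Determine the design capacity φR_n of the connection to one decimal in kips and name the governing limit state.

78.5 kips (gross-section yield governs)

Bolt shear: A_b = π(0.625)²/4 = 0.3068 in². φR_n = 0.75 × 68 × 0.3068 × 8 × 1 = 125.2 kips.
Bearing (0.625 in plate, F_u = 58 ksi): end bolts L_c = 1.375 − 0.6875/2 = 1.03125, R_n = min(1.2×1.03125×0.625×58, 2.4×0.625×0.625×58) = 44.859 kips/bolt; interior L_c = 1.6875 − 0.6875 = 1, R_n = 43.5 kips/bolt. φR_n = 0.75 × (2×44.859 + 6×43.5) = 263.0 kips.
Tension yield (gross): A_g = 3.875×0.625 = 2.4219 in². φR_n = 0.90 × 36 × 2.4219 = 78.5 kips.
Governing: min(125.2, 263.0, 78.5) = 78.5 kips → gross-section yield.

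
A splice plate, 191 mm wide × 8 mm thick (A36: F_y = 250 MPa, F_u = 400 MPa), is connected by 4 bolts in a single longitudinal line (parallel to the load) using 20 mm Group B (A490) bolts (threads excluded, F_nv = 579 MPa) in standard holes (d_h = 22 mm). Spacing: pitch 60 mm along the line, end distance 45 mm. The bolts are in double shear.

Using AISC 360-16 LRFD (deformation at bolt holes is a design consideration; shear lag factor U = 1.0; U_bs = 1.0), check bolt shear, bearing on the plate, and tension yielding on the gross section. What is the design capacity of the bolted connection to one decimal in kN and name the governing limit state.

343.8 kN (gross-section yield governs)

Bolt shear: A_b = π(20)²/4 = 314.16 mm². φR_n = 0.75 × 579 × 314.16 × 4 × 2 = 1091.4 kN.
Bearing (8 mm plate, F_u = 400 MPa): end bolts L_c = 45 − 22/2 = 34, R_n = min(1.2×34×8×400, 2.4×20×8×400) = 130.56 kN/bolt; interior L_c = 60 − 22 = 38, R_n = 145.92 kN/bolt. φR_n = 0.75 × (1×130.56 + 3×145.92) = 426.2 kN.
Tension yield (gross): A_g = 191×8 = 1528 mm². φR_n = 0.90 × 250 × 1528 = 343.8 kN.
Governing: min(1091.4, 426.2, 343.8) = 343.8 kN → gross-section yield.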